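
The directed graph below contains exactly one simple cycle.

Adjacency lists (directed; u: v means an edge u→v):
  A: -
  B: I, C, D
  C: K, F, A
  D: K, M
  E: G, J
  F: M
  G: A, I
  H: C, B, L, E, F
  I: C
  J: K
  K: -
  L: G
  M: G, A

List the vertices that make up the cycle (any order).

C, F, G, I, M

DFS with gray/black marking from F:
F gray
  M gray
    G gray
      A gray
      A black
      I gray
        C gray
          K gray
          K black
          C→F: F is gray → back edge
Back edge closes the cycle F → M → G → I → C → F; its vertices are {C, F, G, I, M}.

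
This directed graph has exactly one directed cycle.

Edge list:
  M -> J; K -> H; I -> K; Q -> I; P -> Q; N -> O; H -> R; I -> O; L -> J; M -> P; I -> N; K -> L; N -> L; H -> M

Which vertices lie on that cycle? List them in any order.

H, I, K, M, P, Q

DFS with gray/black marking from I:
I gray
  K gray
    H gray
      M gray
        J gray
        J black
        P gray
          Q gray
            Q→I: I is gray → back edge
Back edge closes the cycle I → K → H → M → P → Q → I; its vertices are {H, I, K, M, P, Q}.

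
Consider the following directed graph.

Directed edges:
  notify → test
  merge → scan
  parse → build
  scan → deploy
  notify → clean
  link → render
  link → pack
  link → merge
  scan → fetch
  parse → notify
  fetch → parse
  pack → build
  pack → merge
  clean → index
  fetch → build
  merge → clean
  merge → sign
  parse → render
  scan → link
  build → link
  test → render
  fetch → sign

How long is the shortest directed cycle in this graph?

3

For each vertex v, BFS finds the shortest path from v back to v.
The shortest such closed walk is scan → link → merge → scan, length 3.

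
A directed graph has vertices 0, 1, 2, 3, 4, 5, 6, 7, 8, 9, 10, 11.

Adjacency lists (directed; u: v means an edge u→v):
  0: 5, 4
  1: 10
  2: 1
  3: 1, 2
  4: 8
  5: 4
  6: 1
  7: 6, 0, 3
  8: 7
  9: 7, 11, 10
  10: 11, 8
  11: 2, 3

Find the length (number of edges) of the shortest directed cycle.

4

For each vertex v, BFS finds the shortest path from v back to v.
The shortest such closed walk is 10 → 11 → 3 → 1 → 10, length 4.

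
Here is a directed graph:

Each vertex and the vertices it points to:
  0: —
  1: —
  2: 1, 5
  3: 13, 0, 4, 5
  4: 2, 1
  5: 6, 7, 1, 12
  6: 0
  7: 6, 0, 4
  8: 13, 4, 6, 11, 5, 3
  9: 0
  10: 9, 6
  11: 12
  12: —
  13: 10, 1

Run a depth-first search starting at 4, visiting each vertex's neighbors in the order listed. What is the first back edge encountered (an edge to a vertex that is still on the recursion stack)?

DFS from 4 (visiting each vertex's neighbors in the order listed); mark gray on enter, black on exit:
4 gray
  2 gray
    1 gray
    1 black
    5 gray
      6 gray
        0 gray
        0 black
      6 black
      7 gray
        7→6: 6 black — skip
        7→0: 0 black — skip
        7→4: 4 is gray → back edge
First back edge: 7 → 4.

7→4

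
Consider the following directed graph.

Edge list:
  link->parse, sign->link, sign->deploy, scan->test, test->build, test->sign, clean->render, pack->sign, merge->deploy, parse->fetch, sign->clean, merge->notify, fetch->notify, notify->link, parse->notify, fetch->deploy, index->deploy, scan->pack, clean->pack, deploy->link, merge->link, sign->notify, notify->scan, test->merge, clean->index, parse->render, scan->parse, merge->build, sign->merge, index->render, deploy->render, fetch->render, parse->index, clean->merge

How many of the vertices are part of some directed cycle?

A vertex is on a directed cycle iff it belongs to a strongly connected component of size ≥ 2 (or has a self-loop).
The vertices on cycles are {link, pack, scan, sign, test, clean, fetch, index, merge, parse, deploy, notify} — 12 in total.

12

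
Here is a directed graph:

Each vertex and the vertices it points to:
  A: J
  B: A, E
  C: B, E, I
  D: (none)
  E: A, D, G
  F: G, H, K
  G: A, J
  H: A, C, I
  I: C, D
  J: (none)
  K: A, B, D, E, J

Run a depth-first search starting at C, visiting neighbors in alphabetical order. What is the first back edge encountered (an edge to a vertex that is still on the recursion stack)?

I→C

DFS from C (visiting neighbors in alphabetical order); mark gray on enter, black on exit:
C gray
  B gray
    A gray
      J gray
      J black
    A black
    E gray
      E→A: A black — skip
      D gray
      D black
      G gray
        G→A: A black — skip
        G→J: J black — skip
      G black
    E black
  B black
  C→E: E black — skip
  I gray
    I→C: C is gray → back edge
First back edge: I → C.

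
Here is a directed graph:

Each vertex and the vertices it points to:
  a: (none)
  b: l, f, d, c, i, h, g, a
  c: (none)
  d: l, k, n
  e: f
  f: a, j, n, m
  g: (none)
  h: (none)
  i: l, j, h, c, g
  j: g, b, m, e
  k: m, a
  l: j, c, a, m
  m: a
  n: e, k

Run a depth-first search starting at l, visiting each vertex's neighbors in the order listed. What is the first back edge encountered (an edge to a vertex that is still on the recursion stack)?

b→l

DFS from l (visiting each vertex's neighbors in the order listed); mark gray on enter, black on exit:
l gray
  j gray
    g gray
    g black
    b gray
      b→l: l is gray → back edge
First back edge: b → l.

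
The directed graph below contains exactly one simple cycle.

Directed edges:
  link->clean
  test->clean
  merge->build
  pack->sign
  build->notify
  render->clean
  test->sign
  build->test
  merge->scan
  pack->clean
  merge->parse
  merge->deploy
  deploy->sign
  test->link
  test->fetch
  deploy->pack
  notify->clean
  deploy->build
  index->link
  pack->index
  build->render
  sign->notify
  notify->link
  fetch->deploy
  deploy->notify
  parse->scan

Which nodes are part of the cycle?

DFS with gray/black marking from deploy:
deploy gray
  sign gray
    notify gray
      clean gray
      clean black
      link gray
        link→clean: clean black — skip
      link black
    notify black
  sign black
  pack gray
    pack→sign: sign black — skip
    index gray
      index→link: link black — skip
    index black
    pack→clean: clean black — skip
  pack black
  deploy→notify: notify black — skip
  build gray
    test gray
      test→clean: clean black — skip
      test→sign: sign black — skip
      test→link: link black — skip
      fetch gray
        fetch→deploy: deploy is gray → back edge
Back edge closes the cycle deploy → build → test → fetch → deploy; its vertices are {test, build, fetch, deploy}.

test, build, fetch, deploy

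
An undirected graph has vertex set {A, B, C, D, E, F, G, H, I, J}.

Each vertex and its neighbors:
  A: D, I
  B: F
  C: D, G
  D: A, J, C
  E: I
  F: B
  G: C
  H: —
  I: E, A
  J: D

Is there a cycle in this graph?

No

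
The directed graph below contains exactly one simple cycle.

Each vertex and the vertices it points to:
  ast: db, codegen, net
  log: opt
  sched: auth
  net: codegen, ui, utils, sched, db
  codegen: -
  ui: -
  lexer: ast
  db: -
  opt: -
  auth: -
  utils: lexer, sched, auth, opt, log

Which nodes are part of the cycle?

DFS with gray/black marking from net:
net gray
  codegen gray
  codegen black
  ui gray
  ui black
  utils gray
    lexer gray
      ast gray
        db gray
        db black
        ast→codegen: codegen black — skip
        ast→net: net is gray → back edge
Back edge closes the cycle net → utils → lexer → ast → net; its vertices are {ast, net, lexer, utils}.

ast, net, lexer, utils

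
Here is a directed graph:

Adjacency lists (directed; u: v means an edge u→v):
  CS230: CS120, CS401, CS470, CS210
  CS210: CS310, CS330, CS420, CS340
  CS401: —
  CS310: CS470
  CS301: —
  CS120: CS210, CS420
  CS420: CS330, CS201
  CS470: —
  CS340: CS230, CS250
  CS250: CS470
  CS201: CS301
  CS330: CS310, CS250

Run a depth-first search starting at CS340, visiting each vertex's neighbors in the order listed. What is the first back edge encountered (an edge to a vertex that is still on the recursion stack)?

DFS from CS340 (visiting each vertex's neighbors in the order listed); mark gray on enter, black on exit:
CS340 gray
  CS230 gray
    CS120 gray
      CS210 gray
        CS310 gray
          CS470 gray
          CS470 black
        CS310 black
        CS330 gray
          CS330→CS310: CS310 black — skip
          CS250 gray
            CS250→CS470: CS470 black — skip
          CS250 black
        CS330 black
        CS420 gray
          CS420→CS330: CS330 black — skip
          CS201 gray
            CS301 gray
            CS301 black
          CS201 black
        CS420 black
        CS210→CS340: CS340 is gray → back edge
First back edge: CS210 → CS340.

CS210→CS340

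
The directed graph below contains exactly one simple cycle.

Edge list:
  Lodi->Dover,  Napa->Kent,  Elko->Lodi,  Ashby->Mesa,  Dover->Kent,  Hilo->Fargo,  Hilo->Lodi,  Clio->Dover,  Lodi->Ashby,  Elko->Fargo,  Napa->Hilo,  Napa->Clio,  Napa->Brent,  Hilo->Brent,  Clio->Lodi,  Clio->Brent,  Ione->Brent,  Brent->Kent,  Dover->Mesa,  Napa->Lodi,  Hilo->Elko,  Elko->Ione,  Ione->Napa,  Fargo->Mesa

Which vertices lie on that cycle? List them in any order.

DFS with gray/black marking from Hilo:
Hilo gray
  Fargo gray
    Mesa gray
    Mesa black
  Fargo black
  Lodi gray
    Dover gray
      Kent gray
      Kent black
      Dover→Mesa: Mesa black — skip
    Dover black
    Ashby gray
      Ashby→Mesa: Mesa black — skip
    Ashby black
  Lodi black
  Elko gray
    Elko→Lodi: Lodi black — skip
    Elko→Fargo: Fargo black — skip
    Ione gray
      Brent gray
        Brent→Kent: Kent black — skip
      Brent black
      Napa gray
        Clio gray
          Clio→Brent: Brent black — skip
          Clio→Lodi: Lodi black — skip
          Clio→Dover: Dover black — skip
        Clio black
        Napa→Hilo: Hilo is gray → back edge
Back edge closes the cycle Hilo → Elko → Ione → Napa → Hilo; its vertices are {Elko, Hilo, Ione, Napa}.

Elko, Hilo, Ione, Napa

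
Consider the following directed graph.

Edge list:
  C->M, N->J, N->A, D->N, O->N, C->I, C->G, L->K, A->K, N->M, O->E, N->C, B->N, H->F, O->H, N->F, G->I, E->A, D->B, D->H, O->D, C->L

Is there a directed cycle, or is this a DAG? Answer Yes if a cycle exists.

DFS with white/gray/black marking, starting from A:
A gray
  K gray
  K black
A black
B gray
  N gray
    N→A: A black — skip
    F gray
    F black
    M gray
    M black
    C gray
      I gray
      I black
      L gray
        L→K: K black — skip
      L black
      G gray
        G→I: I black — skip
      G black
      C→M: M black — skip
    C black
    J gray
    J black
  N black
B black
D gray
  D→N: N black — skip
  D→B: B black — skip
  H gray
    H→F: F black — skip
  H black
D black
E gray
  E→A: A black — skip
E black
O gray
  O→E: E black — skip
  O→N: N black — skip
  O→H: H black — skip
  O→D: D black — skip
O black
Every edge goes to a white or black vertex — no back edge, so the graph is acyclic.

No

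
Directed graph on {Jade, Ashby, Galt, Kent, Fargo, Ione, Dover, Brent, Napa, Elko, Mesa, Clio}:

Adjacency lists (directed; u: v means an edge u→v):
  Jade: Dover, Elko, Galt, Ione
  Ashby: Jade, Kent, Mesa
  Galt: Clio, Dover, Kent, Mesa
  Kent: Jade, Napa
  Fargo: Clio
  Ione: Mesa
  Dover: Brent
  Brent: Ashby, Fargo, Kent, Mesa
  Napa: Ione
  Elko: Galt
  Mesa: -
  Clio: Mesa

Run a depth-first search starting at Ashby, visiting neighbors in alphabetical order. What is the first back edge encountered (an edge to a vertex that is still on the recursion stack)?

DFS from Ashby (visiting neighbors in alphabetical order); mark gray on enter, black on exit:
Ashby gray
  Jade gray
    Dover gray
      Brent gray
        Brent→Ashby: Ashby is gray → back edge
First back edge: Brent → Ashby.

Brent->Ashby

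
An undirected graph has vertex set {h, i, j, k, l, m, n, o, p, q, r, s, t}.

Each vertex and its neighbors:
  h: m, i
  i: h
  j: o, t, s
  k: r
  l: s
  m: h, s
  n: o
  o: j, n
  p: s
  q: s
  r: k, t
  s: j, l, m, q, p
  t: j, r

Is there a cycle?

DFS, tracking each vertex's parent; an edge to a visited non-parent vertex closes a cycle.
Start from m:
visit m (parent –)
  visit h (parent m)
    h–m: parent, skip
    visit i (parent h)
      i–h: parent, skip
  visit s (parent m)
    visit j (parent s)
      visit o (parent j)
        o–j: parent, skip
        visit n (parent o)
          n–o: parent, skip
      visit t (parent j)
        t–j: parent, skip
        visit r (parent t)
          visit k (parent r)
            k–r: parent, skip
          r–t: parent, skip
      j–s: parent, skip
    visit l (parent s)
      l–s: parent, skip
    s–m: parent, skip
    visit q (parent s)
      q–s: parent, skip
    visit p (parent s)
      p–s: parent, skip
No non-parent visited neighbor found — the graph is a forest.

No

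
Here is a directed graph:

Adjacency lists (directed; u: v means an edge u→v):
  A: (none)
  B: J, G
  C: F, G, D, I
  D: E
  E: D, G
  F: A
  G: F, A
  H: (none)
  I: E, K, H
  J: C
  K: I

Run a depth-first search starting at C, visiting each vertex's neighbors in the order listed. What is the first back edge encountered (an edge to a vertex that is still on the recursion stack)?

DFS from C (visiting each vertex's neighbors in the order listed); mark gray on enter, black on exit:
C gray
  F gray
    A gray
    A black
  F black
  G gray
    G→F: F black — skip
    G→A: A black — skip
  G black
  D gray
    E gray
      E→D: D is gray → back edge
First back edge: E → D.

E->D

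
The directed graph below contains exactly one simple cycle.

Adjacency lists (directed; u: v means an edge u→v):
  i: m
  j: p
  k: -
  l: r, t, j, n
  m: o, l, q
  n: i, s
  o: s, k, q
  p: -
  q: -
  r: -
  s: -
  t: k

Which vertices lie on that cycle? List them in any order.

i, l, m, n

DFS with gray/black marking from m:
m gray
  o gray
    s gray
    s black
    k gray
    k black
    q gray
    q black
  o black
  l gray
    r gray
    r black
    t gray
      t→k: k black — skip
    t black
    j gray
      p gray
      p black
    j black
    n gray
      i gray
        i→m: m is gray → back edge
Back edge closes the cycle m → l → n → i → m; its vertices are {i, l, m, n}.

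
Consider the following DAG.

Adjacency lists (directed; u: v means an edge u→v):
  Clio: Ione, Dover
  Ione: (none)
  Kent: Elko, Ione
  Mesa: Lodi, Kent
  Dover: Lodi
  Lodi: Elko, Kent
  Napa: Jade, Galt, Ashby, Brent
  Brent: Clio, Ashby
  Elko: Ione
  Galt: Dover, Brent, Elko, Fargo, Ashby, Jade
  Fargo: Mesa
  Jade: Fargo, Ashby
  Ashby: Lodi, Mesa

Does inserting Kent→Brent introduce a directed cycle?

Adding Kent→Brent creates a cycle iff Brent can already reach Kent.
Path from Brent: Brent → Ashby → Mesa → Kent.
So Brent → … → Kent → Brent is a cycle.

Yes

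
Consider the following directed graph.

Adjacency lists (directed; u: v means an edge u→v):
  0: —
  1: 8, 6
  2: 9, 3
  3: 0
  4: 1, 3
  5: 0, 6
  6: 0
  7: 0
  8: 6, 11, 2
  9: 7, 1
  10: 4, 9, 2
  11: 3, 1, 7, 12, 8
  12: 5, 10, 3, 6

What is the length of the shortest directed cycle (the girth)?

2

For each vertex v, BFS finds the shortest path from v back to v.
The shortest such closed walk is 11 → 8 → 11, length 2.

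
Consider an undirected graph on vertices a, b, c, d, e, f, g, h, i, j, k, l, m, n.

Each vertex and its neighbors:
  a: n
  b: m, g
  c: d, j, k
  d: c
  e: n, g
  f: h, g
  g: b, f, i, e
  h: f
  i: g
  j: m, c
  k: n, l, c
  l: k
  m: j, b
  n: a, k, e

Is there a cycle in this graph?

Yes

DFS, tracking each vertex's parent; an edge to a visited non-parent vertex closes a cycle.
Start from m:
visit m (parent –)
  visit j (parent m)
    j–m: parent, skip
    visit c (parent j)
      visit d (parent c)
        d–c: parent, skip
      c–j: parent, skip
      visit k (parent c)
        visit n (parent k)
          visit a (parent n)
            a–n: parent, skip
          n–k: parent, skip
          visit e (parent n)
            e–n: parent, skip
            visit g (parent e)
              visit b (parent g)
                b–m: m visited and ≠ parent → cycle
Cycle: m – j – c – k – n – e – g – b – m.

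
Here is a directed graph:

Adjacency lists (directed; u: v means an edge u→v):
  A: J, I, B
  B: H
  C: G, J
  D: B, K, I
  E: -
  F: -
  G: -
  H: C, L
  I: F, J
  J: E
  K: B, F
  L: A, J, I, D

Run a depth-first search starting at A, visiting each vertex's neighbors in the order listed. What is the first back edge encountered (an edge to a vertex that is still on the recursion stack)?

DFS from A (visiting each vertex's neighbors in the order listed); mark gray on enter, black on exit:
A gray
  J gray
    E gray
    E black
  J black
  I gray
    F gray
    F black
    I→J: J black — skip
  I black
  B gray
    H gray
      C gray
        G gray
        G black
        C→J: J black — skip
      C black
      L gray
        L→A: A is gray → back edge
First back edge: L → A.

L→A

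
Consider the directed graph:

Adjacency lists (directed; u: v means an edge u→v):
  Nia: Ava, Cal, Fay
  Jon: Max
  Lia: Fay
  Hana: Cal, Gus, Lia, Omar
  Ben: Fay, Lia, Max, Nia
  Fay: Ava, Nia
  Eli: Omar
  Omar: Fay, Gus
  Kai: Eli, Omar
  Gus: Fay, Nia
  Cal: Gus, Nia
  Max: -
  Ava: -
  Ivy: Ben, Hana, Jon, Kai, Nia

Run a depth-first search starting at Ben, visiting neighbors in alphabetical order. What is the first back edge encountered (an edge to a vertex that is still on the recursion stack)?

Gus->Fay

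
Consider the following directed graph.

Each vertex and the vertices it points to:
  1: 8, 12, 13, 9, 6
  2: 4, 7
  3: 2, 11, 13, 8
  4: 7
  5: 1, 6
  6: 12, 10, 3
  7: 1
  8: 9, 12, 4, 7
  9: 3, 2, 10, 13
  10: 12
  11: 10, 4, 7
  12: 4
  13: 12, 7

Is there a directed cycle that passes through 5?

No

5 lies on a cycle iff there is a path from 5 back to itself.
Exploring from 5, it never reaches itself; equivalently, its strongly connected component is a singleton.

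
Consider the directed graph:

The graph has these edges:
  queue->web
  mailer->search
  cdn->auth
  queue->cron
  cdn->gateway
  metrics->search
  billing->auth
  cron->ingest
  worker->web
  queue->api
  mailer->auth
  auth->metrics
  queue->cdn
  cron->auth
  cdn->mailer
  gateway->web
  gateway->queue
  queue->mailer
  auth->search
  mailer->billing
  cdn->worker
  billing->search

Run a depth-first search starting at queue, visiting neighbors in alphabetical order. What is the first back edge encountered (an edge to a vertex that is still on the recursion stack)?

gateway→queue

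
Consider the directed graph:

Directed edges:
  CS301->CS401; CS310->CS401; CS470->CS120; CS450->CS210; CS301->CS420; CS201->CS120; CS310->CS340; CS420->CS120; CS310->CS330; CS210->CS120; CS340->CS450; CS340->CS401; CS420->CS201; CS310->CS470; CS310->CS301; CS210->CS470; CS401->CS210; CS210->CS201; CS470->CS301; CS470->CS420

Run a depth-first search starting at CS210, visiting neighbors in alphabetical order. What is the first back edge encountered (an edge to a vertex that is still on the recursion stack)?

CS401->CS210

DFS from CS210 (visiting neighbors in alphabetical order); mark gray on enter, black on exit:
CS210 gray
  CS120 gray
  CS120 black
  CS201 gray
    CS201→CS120: CS120 black — skip
  CS201 black
  CS470 gray
    CS470→CS120: CS120 black — skip
    CS301 gray
      CS401 gray
        CS401→CS210: CS210 is gray → back edge
First back edge: CS401 → CS210.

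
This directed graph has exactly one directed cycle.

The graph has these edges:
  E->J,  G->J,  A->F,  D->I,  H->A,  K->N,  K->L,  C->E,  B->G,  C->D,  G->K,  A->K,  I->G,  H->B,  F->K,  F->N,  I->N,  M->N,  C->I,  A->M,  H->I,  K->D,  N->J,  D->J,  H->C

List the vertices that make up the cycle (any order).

DFS with gray/black marking from K:
K gray
  L gray
  L black
  D gray
    I gray
      G gray
        G→K: K is gray → back edge
Back edge closes the cycle K → D → I → G → K; its vertices are {D, G, I, K}.

D, G, I, K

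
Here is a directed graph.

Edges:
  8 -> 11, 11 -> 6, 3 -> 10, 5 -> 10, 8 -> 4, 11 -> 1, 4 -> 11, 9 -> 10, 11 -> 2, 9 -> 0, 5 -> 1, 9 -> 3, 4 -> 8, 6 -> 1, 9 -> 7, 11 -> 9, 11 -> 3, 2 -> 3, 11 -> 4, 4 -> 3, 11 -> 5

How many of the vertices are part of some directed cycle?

A vertex is on a directed cycle iff it belongs to a strongly connected component of size ≥ 2 (or has a self-loop).
The vertices on cycles are {4, 8, 11} — 3 in total.

3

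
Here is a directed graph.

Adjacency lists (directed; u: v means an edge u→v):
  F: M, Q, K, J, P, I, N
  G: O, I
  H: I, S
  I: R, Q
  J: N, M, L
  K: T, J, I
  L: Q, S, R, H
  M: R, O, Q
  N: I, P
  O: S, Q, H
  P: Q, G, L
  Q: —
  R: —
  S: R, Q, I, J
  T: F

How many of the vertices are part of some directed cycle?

12

A vertex is on a directed cycle iff it belongs to a strongly connected component of size ≥ 2 (or has a self-loop).
The vertices on cycles are {F, G, H, J, K, L, M, N, O, P, S, T} — 12 in total.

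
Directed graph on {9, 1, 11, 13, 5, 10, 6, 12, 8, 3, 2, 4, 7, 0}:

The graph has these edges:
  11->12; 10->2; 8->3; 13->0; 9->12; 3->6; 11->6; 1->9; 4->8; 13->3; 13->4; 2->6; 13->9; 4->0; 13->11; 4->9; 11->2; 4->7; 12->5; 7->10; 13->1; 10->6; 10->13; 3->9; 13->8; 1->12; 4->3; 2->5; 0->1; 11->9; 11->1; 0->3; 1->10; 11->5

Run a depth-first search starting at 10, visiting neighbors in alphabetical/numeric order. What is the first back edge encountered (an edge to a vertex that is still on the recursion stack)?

1->10

DFS from 10 (visiting neighbors in alphabetical/numeric order); mark gray on enter, black on exit:
10 gray
  2 gray
    5 gray
    5 black
    6 gray
    6 black
  2 black
  10→6: 6 black — skip
  13 gray
    0 gray
      1 gray
        9 gray
          12 gray
            12→5: 5 black — skip
          12 black
        9 black
        1→10: 10 is gray → back edge
First back edge: 1 → 10.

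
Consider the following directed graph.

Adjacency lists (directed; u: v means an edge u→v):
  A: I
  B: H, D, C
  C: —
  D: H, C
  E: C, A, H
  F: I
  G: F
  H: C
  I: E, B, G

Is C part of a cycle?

C lies on a cycle iff there is a path from C back to itself.
Exploring from C, it never reaches itself; equivalently, its strongly connected component is a singleton.

No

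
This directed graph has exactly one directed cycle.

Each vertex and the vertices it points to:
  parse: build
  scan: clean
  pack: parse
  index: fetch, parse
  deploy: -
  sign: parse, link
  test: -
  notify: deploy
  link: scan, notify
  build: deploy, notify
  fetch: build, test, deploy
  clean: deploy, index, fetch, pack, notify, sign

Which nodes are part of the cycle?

DFS with gray/black marking from clean:
clean gray
  deploy gray
  deploy black
  index gray
    fetch gray
      build gray
        build→deploy: deploy black — skip
        notify gray
          notify→deploy: deploy black — skip
        notify black
      build black
      test gray
      test black
      fetch→deploy: deploy black — skip
    fetch black
    parse gray
      parse→build: build black — skip
    parse black
  index black
  clean→fetch: fetch black — skip
  pack gray
    pack→parse: parse black — skip
  pack black
  clean→notify: notify black — skip
  sign gray
    sign→parse: parse black — skip
    link gray
      scan gray
        scan→clean: clean is gray → back edge
Back edge closes the cycle clean → sign → link → scan → clean; its vertices are {link, scan, sign, clean}.

link, scan, sign, clean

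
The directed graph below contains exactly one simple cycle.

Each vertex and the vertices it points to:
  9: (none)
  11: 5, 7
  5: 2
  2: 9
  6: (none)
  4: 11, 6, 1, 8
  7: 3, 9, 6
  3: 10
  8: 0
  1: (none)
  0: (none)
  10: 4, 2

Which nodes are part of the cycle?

3, 4, 7, 10, 11

DFS with gray/black marking from 4:
4 gray
  11 gray
    5 gray
      2 gray
        9 gray
        9 black
      2 black
    5 black
    7 gray
      3 gray
        10 gray
          10→4: 4 is gray → back edge
Back edge closes the cycle 4 → 11 → 7 → 3 → 10 → 4; its vertices are {3, 4, 7, 10, 11}.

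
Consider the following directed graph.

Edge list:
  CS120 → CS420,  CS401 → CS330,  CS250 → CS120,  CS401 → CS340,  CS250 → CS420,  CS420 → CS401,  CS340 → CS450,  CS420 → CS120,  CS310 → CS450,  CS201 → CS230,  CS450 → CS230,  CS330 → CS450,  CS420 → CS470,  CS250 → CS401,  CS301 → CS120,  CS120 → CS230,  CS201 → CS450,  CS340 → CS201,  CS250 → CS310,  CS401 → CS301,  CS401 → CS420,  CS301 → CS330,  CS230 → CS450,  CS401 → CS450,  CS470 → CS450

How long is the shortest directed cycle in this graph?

For each vertex v, BFS finds the shortest path from v back to v.
The shortest such closed walk is CS401 → CS420 → CS401, length 2.

2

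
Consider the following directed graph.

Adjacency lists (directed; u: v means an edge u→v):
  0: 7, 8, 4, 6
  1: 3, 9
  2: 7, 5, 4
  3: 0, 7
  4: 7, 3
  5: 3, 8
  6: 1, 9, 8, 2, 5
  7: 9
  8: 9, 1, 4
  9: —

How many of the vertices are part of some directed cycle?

8

A vertex is on a directed cycle iff it belongs to a strongly connected component of size ≥ 2 (or has a self-loop).
The vertices on cycles are {0, 1, 2, 3, 4, 5, 6, 8} — 8 in total.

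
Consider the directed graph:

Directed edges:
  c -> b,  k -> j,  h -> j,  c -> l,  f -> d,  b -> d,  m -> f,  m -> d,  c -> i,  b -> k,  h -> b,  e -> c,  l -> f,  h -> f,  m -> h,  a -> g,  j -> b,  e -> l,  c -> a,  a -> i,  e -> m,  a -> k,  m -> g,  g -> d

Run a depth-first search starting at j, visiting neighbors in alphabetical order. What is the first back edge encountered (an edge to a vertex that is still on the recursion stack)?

k→j

DFS from j (visiting neighbors in alphabetical order); mark gray on enter, black on exit:
j gray
  b gray
    d gray
    d black
    k gray
      k→j: j is gray → back edge
First back edge: k → j.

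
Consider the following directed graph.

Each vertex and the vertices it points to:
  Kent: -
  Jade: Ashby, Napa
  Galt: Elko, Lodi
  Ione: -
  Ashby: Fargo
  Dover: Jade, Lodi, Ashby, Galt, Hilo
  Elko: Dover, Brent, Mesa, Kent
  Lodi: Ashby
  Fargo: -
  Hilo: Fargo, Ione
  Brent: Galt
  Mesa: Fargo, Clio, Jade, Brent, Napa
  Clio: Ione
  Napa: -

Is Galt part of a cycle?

Yes

Galt is on a cycle iff Galt can reach itself via ≥1 edge.
Galt → Elko → Dover → Galt — yes.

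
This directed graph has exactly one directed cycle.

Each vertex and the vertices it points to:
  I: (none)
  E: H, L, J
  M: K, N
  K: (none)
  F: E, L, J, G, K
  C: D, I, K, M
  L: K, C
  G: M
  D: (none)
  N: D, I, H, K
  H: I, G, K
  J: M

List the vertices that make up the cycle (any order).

DFS with gray/black marking from G:
G gray
  M gray
    K gray
    K black
    N gray
      D gray
      D black
      I gray
      I black
      H gray
        H→I: I black — skip
        H→G: G is gray → back edge
Back edge closes the cycle G → M → N → H → G; its vertices are {G, H, M, N}.

G, H, M, N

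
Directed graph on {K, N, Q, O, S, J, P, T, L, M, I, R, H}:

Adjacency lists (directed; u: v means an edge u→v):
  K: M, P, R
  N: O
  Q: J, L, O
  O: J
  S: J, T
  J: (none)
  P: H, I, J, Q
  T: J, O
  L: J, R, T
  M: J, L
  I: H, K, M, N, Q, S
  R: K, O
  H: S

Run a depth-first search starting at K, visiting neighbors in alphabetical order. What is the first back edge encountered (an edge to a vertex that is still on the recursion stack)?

DFS from K (visiting neighbors in alphabetical order); mark gray on enter, black on exit:
K gray
  M gray
    J gray
    J black
    L gray
      L→J: J black — skip
      R gray
        R→K: K is gray → back edge
First back edge: R → K.

R->K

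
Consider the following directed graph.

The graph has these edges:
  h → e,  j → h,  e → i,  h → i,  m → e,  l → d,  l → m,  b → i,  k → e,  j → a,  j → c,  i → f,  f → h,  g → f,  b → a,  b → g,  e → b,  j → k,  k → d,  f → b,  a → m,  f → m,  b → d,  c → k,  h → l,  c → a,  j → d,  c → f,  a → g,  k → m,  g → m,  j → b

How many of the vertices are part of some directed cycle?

A vertex is on a directed cycle iff it belongs to a strongly connected component of size ≥ 2 (or has a self-loop).
The vertices on cycles are {a, b, e, f, g, h, i, l, m} — 9 in total.

9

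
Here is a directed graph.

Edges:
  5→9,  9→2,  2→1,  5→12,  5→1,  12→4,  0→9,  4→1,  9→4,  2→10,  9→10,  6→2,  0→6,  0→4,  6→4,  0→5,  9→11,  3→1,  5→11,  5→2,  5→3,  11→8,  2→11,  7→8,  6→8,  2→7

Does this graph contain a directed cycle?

No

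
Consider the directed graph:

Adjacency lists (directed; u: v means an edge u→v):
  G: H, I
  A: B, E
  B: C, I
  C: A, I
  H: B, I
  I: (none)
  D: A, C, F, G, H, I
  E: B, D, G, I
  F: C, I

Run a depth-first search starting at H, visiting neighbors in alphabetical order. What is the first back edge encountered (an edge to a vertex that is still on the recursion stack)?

A→B

DFS from H (visiting neighbors in alphabetical order); mark gray on enter, black on exit:
H gray
  B gray
    C gray
      A gray
        A→B: B is gray → back edge
First back edge: A → B.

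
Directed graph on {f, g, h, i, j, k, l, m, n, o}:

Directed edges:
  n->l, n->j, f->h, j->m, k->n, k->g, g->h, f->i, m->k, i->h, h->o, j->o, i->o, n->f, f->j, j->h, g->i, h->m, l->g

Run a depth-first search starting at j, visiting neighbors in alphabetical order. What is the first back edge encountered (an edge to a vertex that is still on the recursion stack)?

g→h

DFS from j (visiting neighbors in alphabetical order); mark gray on enter, black on exit:
j gray
  h gray
    m gray
      k gray
        g gray
          g→h: h is gray → back edge
First back edge: g → h.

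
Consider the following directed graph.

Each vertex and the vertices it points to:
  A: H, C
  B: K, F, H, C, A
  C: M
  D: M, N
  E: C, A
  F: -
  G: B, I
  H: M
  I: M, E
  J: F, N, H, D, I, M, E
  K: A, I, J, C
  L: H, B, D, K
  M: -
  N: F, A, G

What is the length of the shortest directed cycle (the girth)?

5

For each vertex v, BFS finds the shortest path from v back to v.
The shortest such closed walk is K → J → N → G → B → K, length 5.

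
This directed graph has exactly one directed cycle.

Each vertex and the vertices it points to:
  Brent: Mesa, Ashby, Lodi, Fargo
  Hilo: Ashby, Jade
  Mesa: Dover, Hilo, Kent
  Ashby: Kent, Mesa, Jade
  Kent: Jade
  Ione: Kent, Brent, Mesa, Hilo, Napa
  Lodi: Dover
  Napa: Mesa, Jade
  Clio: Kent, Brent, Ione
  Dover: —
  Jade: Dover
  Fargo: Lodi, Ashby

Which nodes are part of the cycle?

Hilo, Mesa, Ashby

DFS with gray/black marking from Mesa:
Mesa gray
  Dover gray
  Dover black
  Hilo gray
    Ashby gray
      Kent gray
        Jade gray
          Jade→Dover: Dover black — skip
        Jade black
      Kent black
      Ashby→Mesa: Mesa is gray → back edge
Back edge closes the cycle Mesa → Hilo → Ashby → Mesa; its vertices are {Hilo, Mesa, Ashby}.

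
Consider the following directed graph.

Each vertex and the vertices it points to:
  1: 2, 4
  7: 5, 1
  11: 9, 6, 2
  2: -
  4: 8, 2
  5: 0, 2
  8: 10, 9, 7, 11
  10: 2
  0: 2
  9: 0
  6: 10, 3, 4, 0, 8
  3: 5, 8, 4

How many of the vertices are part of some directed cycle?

7

A vertex is on a directed cycle iff it belongs to a strongly connected component of size ≥ 2 (or has a self-loop).
The vertices on cycles are {1, 3, 4, 6, 7, 8, 11} — 7 in total.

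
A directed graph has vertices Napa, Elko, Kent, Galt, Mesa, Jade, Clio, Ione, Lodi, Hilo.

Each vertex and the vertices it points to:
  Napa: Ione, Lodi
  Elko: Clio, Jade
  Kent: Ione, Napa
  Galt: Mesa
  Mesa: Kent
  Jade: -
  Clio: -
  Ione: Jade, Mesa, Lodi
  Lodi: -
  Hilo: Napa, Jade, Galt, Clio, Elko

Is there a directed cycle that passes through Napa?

Napa is on a cycle iff Napa can reach itself via ≥1 edge.
Napa → Ione → Mesa → Kent → Napa — yes.

Yes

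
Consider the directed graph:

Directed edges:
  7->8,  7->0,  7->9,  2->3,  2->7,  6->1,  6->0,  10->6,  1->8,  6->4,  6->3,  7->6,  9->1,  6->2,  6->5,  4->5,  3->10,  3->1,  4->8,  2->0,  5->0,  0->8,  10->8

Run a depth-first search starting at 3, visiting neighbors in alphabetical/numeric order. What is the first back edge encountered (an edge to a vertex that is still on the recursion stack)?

2→3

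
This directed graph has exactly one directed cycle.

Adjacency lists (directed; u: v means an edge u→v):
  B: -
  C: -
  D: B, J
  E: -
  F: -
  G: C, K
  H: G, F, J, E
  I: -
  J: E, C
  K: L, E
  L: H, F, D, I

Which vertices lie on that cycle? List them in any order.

DFS with gray/black marking from L:
L gray
  H gray
    G gray
      C gray
      C black
      K gray
        K→L: L is gray → back edge
Back edge closes the cycle L → H → G → K → L; its vertices are {G, H, K, L}.

G, H, K, L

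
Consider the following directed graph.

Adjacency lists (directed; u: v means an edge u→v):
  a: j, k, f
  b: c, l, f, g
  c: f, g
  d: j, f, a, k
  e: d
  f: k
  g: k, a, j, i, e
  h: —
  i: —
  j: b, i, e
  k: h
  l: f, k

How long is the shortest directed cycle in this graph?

3

For each vertex v, BFS finds the shortest path from v back to v.
The shortest such closed walk is b → g → j → b, length 3.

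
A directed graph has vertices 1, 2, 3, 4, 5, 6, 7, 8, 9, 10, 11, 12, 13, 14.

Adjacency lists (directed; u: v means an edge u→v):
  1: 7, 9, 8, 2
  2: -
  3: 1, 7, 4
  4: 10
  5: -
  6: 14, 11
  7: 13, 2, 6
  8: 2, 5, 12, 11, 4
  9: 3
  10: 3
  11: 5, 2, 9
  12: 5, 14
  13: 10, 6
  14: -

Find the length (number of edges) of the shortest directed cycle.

For each vertex v, BFS finds the shortest path from v back to v.
The shortest such closed walk is 3 → 1 → 9 → 3, length 3.

3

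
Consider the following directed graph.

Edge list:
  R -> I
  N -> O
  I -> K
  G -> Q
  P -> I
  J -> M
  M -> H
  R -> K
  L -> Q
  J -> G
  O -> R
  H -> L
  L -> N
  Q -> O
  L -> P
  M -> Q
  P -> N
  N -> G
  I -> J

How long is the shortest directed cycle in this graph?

6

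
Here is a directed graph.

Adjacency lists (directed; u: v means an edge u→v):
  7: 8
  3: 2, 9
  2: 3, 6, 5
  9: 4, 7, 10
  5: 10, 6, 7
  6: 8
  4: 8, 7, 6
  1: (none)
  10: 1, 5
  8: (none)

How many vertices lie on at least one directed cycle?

4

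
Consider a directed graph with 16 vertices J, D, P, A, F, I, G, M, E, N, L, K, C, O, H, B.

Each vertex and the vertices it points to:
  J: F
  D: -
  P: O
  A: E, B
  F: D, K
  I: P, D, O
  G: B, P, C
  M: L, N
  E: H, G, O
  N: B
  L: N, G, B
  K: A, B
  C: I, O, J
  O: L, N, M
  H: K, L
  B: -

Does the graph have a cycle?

Yes

DFS with white/gray/black marking, starting from K:
K gray
  A gray
    E gray
      H gray
        H→K: K is gray → back edge
Back edge found, so a cycle exists: K → A → E → H → K.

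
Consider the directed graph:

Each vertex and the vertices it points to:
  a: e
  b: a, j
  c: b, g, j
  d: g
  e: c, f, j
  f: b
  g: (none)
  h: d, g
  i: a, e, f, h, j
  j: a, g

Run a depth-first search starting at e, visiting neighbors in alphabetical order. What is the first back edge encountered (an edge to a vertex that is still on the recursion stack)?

DFS from e (visiting neighbors in alphabetical order); mark gray on enter, black on exit:
e gray
  c gray
    b gray
      a gray
        a→e: e is gray → back edge
First back edge: a → e.

a->e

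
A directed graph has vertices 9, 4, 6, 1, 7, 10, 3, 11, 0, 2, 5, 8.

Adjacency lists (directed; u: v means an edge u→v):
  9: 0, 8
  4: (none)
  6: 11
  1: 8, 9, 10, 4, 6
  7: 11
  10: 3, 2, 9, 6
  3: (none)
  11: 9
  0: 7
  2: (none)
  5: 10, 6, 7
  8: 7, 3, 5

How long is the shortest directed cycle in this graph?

4

For each vertex v, BFS finds the shortest path from v back to v.
The shortest such closed walk is 8 → 5 → 10 → 9 → 8, length 4.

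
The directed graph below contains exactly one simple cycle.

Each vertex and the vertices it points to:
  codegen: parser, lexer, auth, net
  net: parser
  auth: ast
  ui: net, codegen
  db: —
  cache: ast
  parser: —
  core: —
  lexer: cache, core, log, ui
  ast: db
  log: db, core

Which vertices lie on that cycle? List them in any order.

ui, lexer, codegen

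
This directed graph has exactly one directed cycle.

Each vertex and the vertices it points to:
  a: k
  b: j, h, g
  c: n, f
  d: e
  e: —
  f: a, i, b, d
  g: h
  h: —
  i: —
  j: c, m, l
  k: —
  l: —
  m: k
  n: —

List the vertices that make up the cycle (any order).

b, c, f, j

DFS with gray/black marking from b:
b gray
  j gray
    c gray
      n gray
      n black
      f gray
        a gray
          k gray
          k black
        a black
        i gray
        i black
        f→b: b is gray → back edge
Back edge closes the cycle b → j → c → f → b; its vertices are {b, c, f, j}.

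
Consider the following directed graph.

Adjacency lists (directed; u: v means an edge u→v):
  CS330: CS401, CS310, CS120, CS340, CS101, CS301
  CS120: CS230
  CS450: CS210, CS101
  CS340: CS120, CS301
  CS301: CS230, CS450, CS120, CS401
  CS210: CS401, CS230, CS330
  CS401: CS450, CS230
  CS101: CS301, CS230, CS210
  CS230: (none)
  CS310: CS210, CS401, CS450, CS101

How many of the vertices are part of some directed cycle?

8

A vertex is on a directed cycle iff it belongs to a strongly connected component of size ≥ 2 (or has a self-loop).
The vertices on cycles are {CS101, CS210, CS301, CS310, CS330, CS340, CS401, CS450} — 8 in total.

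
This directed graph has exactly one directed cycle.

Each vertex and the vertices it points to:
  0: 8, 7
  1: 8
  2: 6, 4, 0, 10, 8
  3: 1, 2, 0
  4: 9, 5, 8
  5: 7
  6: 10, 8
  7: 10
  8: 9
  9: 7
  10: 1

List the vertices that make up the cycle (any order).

1, 7, 8, 9, 10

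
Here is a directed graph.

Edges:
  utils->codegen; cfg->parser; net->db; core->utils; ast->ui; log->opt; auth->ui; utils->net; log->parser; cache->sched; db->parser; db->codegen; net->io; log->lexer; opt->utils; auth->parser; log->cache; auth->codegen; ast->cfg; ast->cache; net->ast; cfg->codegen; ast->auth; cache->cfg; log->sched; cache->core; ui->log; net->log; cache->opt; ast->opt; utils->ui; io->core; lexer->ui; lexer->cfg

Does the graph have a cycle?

Yes

DFS with white/gray/black marking, starting from log:
log gray
  opt gray
    utils gray
      net gray
        io gray
          core gray
            core→utils: utils is gray → back edge
Back edge found, so a cycle exists: utils → net → io → core → utils.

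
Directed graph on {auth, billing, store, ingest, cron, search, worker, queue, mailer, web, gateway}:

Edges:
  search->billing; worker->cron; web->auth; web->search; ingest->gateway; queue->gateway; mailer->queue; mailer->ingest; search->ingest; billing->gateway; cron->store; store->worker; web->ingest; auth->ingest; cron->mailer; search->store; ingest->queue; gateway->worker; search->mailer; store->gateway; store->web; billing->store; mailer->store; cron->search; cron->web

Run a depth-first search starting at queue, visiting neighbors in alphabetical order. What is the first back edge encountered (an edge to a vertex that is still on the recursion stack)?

ingest->gateway

DFS from queue (visiting neighbors in alphabetical order); mark gray on enter, black on exit:
queue gray
  gateway gray
    worker gray
      cron gray
        mailer gray
          ingest gray
            ingest→gateway: gateway is gray → back edge
First back edge: ingest → gateway.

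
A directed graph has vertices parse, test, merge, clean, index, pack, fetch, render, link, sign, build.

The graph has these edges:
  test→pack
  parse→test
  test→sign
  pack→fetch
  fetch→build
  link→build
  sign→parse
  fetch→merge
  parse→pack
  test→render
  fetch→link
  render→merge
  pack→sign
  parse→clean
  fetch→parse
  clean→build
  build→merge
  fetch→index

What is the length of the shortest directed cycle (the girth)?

3

For each vertex v, BFS finds the shortest path from v back to v.
The shortest such closed walk is parse → pack → fetch → parse, length 3.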